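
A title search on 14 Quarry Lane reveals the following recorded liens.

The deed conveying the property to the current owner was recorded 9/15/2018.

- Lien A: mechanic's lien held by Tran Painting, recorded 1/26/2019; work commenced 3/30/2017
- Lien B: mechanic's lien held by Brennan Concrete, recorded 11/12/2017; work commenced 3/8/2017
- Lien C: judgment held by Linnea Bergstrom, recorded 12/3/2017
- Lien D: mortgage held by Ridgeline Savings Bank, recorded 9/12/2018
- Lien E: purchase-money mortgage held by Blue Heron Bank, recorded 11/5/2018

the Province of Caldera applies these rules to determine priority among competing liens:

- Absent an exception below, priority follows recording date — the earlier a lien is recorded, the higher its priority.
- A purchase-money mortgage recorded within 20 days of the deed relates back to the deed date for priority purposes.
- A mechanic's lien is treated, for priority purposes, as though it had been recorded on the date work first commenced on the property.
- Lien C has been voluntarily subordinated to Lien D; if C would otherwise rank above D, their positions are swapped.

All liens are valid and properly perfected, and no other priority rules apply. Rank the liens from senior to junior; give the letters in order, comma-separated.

B, A, D, C, E

Adjusting effective dates: A is treated as recorded 3/30/2017, the work-commencement date; B's effective date is 3/8/2017, when work began; E missed the 20-day window (51 days after the deed), so its recording date stands.
Ordering by effective date: B (3/8/2017), A (3/30/2017), C (12/3/2017), D (9/12/2018), E (11/5/2018).
The subordination applies — C was senior to D — so C and D swap.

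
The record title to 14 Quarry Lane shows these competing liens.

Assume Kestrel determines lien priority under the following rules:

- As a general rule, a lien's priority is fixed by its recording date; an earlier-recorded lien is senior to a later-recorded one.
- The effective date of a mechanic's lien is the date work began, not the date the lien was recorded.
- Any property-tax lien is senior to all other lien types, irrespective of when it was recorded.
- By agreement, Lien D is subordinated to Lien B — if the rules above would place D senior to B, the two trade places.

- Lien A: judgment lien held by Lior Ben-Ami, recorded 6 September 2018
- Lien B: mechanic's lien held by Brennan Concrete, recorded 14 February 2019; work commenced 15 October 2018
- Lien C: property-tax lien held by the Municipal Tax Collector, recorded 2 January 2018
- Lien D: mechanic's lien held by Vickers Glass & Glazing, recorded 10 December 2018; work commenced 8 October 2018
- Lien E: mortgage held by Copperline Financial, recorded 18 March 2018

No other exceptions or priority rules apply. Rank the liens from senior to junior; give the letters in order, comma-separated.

C, E, A, B, D

Adjusting effective dates: B is treated as recorded 15 October 2018, the work-commencement date; D relates back to 8 October 2018 (work commenced).
C, as a property-tax lien, has superpriority and ranks first.
Among the remaining liens, by effective date: E (18 March 2018), A (6 September 2018), D (8 October 2018), B (15 October 2018).
Because D would otherwise rank above B, the subordination swaps them.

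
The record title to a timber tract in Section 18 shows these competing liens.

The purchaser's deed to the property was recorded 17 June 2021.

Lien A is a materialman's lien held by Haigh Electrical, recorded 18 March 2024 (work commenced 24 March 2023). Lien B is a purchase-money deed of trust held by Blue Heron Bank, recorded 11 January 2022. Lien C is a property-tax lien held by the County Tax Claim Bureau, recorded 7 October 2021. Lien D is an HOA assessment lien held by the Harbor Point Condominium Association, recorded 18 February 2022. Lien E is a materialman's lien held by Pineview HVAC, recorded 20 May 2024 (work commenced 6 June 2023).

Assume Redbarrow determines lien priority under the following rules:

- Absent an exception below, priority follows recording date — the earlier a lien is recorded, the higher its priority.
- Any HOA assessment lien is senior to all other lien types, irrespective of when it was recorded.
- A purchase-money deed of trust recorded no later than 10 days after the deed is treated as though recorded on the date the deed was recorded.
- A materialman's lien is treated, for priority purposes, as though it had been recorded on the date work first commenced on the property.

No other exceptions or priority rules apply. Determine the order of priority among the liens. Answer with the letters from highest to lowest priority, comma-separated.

D, C, B, A, E

Adjusting effective dates: A relates back to 24 March 2023 (work commenced); B was recorded 208 days after the deed — beyond 10 days — so no relation-back applies; E is treated as recorded 6 June 2023, the work-commencement date.
As an HOA assessment lien, D is senior to every other lien.
Remaining liens by effective date: C (7 October 2021), B (11 January 2022), A (24 March 2023), E (6 June 2023).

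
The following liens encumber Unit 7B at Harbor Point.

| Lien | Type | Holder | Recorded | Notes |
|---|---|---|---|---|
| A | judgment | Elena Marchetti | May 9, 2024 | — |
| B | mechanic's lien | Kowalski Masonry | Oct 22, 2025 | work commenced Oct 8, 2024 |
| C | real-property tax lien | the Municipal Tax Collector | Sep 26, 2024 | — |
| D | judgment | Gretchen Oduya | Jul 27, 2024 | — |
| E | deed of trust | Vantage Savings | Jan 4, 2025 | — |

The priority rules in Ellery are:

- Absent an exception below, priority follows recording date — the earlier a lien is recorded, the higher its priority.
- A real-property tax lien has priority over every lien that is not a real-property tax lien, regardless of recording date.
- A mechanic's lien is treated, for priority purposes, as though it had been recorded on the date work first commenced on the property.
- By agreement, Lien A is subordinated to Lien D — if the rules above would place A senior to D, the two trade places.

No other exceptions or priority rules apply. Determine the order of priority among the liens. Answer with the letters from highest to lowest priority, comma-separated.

Effective dates after the stated exceptions: B relates back to Oct 8, 2024 (work commenced).
C is a real-property tax lien, so it outranks all other liens regardless of date.
Ordering the rest by effective date: A (May 9, 2024), D (Jul 27, 2024), B (Oct 8, 2024), E (Jan 4, 2025).
Because A would otherwise rank above D, the subordination swaps them.

C, D, A, B, E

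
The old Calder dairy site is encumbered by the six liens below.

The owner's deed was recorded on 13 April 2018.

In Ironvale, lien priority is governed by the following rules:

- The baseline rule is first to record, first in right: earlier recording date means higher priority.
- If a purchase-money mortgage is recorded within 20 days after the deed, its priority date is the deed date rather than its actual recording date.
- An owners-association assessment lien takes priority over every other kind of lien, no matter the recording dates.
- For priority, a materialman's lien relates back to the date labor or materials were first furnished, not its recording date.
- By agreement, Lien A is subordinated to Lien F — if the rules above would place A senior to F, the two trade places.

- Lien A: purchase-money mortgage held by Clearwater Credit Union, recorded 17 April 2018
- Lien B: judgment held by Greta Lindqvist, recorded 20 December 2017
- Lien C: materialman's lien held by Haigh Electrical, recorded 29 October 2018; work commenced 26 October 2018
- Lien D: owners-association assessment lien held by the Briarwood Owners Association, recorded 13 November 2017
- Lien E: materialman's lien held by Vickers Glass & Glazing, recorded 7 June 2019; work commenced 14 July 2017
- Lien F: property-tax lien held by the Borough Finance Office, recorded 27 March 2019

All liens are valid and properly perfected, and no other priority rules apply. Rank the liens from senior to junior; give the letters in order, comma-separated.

D, E, B, F, C, A

Adjusting effective dates: A was recorded within the 20-day window, so its effective date is the deed date 13 April 2018; C relates back to 26 October 2018 (work commenced); E is treated as recorded 14 July 2017, the work-commencement date.
D is an owners-association assessment lien, so it outranks all other liens regardless of date.
Ordering the rest by effective date: E (14 July 2017), B (20 December 2017), A (13 April 2018), C (26 October 2018), F (27 March 2019).
A is senior to F before the subordination, so the two trade places.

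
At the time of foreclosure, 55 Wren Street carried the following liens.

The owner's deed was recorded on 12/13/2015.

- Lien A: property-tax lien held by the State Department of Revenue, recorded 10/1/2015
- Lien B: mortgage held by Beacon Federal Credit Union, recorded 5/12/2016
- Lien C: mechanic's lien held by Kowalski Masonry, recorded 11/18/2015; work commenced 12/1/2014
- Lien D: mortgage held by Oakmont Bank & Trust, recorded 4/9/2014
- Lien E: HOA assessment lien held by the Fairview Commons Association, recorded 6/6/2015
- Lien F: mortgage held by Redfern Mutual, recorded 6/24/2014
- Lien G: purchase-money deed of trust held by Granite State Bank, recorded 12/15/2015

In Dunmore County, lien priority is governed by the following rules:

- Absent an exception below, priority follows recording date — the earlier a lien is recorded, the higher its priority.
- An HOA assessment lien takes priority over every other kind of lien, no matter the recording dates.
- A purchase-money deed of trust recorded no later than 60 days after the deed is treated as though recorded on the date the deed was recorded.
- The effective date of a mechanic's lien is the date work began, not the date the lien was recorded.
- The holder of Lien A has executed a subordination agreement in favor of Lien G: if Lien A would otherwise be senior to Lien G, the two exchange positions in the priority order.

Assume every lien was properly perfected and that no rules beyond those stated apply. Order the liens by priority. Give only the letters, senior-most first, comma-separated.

Adjusting effective dates: C relates back to 12/1/2014 (work commenced); G's effective date is the deed date, 12/13/2015.
E, as an HOA assessment lien, has superpriority and ranks first.
The other liens, earliest effective date first: D (4/9/2014), F (6/24/2014), C (12/1/2014), A (10/1/2015), G (12/13/2015), B (5/12/2016).
A would otherwise be senior to G, so under the subordination agreement A and G exchange positions.

E, D, F, C, G, A, B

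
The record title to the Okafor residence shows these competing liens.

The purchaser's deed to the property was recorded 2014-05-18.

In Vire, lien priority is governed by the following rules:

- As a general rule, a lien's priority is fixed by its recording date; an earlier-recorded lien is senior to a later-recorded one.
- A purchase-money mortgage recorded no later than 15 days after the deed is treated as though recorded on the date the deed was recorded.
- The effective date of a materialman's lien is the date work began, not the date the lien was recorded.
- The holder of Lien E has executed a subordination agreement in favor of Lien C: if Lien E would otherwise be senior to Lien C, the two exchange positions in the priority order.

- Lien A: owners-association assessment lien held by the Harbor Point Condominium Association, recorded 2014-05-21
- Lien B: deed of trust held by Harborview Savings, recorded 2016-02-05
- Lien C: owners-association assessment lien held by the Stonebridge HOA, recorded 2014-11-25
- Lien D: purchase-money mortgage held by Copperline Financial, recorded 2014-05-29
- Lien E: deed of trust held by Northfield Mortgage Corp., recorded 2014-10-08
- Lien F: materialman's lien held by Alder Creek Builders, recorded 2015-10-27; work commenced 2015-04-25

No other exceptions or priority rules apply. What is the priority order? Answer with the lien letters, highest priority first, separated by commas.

D, A, C, E, F, B

Adjusting effective dates: D was recorded within the 15-day window, so its effective date is the deed date 2014-05-18; F's effective date is 2015-04-25, when work began.
By effective date, earliest first: D (2014-05-18), A (2014-05-21), E (2014-10-08), C (2014-11-25), F (2015-04-25), B (2016-02-05).
E would otherwise be senior to C, so under the subordination agreement E and C exchange positions.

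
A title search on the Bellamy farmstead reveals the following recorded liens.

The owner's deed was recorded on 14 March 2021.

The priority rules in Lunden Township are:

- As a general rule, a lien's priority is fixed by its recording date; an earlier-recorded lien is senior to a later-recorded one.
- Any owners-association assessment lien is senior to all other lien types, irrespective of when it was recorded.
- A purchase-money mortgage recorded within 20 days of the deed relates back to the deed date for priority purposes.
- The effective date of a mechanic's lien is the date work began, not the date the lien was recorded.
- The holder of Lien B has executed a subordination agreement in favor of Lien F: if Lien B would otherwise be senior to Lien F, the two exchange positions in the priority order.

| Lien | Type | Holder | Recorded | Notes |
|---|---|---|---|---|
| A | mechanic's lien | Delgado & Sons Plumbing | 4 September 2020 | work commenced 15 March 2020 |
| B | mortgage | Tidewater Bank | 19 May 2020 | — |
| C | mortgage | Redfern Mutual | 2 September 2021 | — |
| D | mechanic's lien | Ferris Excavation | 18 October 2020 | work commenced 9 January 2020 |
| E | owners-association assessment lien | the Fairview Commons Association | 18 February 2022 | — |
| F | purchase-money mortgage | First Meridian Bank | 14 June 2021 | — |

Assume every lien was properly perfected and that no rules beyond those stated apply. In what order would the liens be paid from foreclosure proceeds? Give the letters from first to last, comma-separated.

First, effective dates: A's effective date is 15 March 2020, when work began; D relates back to 9 January 2020 (work commenced); F was recorded 92 days after the deed, outside the 20-day window, so it keeps its recording date.
As an owners-association assessment lien, E is senior to every other lien.
Ordering the rest by effective date: D (9 January 2020), A (15 March 2020), B (19 May 2020), F (14 June 2021), C (2 September 2021).
The subordination applies — B was senior to F — so B and F swap.

E, D, A, F, B, C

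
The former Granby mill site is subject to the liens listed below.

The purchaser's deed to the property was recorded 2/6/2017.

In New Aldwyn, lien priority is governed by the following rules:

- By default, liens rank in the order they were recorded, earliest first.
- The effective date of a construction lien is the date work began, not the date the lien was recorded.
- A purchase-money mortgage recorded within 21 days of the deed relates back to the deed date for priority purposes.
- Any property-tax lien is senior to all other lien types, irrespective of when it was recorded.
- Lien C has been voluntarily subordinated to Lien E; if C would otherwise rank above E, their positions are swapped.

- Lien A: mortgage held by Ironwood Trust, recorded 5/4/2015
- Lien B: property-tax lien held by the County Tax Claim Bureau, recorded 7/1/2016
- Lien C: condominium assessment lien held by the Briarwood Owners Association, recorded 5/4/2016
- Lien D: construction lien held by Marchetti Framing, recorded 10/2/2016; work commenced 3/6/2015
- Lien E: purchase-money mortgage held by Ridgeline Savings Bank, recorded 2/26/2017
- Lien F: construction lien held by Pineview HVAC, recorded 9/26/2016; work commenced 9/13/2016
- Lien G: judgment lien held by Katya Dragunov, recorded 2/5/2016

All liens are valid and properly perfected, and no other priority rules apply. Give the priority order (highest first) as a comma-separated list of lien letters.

Effective dates after the stated exceptions: D is treated as recorded 3/6/2015, the work-commencement date; E relates back to the deed date 2/6/2017; F relates back to 9/13/2016 (work commenced).
As a property-tax lien, B is senior to every other lien.
Among the remaining liens, by effective date: D (3/6/2015), A (5/4/2015), G (2/5/2016), C (5/4/2016), F (9/13/2016), E (2/6/2017).
Because C would otherwise rank above E, the subordination swaps them.

B, D, A, G, E, F, C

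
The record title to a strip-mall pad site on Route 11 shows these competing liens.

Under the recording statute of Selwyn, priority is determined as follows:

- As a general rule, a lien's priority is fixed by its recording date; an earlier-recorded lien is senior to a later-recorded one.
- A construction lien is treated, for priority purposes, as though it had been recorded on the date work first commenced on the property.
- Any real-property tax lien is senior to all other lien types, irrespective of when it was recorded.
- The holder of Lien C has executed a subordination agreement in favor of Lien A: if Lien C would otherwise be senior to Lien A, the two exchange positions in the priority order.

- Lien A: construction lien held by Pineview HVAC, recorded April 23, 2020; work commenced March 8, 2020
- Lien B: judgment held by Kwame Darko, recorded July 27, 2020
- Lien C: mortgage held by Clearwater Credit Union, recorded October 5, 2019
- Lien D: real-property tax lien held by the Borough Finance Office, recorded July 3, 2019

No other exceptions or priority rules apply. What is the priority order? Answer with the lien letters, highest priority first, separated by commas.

Effective dates: A is treated as recorded March 8, 2020, the work-commencement date.
D, as a real-property tax lien, has superpriority and ranks first.
Remaining liens by effective date: C (October 5, 2019), A (March 8, 2020), B (July 27, 2020).
The subordination applies — C was senior to A — so C and A swap.

D, A, C, B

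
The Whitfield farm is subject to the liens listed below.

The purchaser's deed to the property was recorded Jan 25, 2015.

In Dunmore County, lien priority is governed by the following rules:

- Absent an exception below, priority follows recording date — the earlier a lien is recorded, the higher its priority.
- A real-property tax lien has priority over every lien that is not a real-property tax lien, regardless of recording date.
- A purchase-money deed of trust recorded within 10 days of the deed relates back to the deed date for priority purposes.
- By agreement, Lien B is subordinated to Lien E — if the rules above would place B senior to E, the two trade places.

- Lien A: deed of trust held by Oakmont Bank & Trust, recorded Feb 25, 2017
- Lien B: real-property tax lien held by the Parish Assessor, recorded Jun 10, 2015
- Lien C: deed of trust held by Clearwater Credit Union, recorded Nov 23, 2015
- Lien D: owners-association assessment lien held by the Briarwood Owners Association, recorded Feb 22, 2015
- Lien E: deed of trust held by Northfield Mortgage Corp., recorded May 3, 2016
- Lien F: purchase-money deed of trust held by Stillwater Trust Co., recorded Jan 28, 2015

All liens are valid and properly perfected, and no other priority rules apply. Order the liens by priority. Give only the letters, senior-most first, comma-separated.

First, effective dates: F was recorded within the 10-day window, so its effective date is the deed date Jan 25, 2015.
B is a real-property tax lien and takes priority over every other lien.
Ordering the rest by effective date: F (Jan 25, 2015), D (Feb 22, 2015), C (Nov 23, 2015), E (May 3, 2016), A (Feb 25, 2017).
B would otherwise be senior to E, so under the subordination agreement B and E exchange positions.

E, F, D, C, B, A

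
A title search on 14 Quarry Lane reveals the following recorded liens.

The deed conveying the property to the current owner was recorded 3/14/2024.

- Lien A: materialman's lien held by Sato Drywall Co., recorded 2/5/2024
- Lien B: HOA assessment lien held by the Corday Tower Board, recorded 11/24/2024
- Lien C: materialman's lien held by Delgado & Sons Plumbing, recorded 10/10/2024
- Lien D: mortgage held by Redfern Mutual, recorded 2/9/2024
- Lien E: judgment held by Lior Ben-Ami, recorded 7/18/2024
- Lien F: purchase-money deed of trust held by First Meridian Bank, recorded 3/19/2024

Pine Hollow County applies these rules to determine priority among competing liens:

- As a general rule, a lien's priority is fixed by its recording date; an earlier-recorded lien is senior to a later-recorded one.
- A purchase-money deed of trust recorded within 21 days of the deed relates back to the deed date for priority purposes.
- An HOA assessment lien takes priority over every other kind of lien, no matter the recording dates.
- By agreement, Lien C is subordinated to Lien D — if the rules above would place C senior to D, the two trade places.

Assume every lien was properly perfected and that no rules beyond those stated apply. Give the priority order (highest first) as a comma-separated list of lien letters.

B, A, D, F, E, C

Effective dates after the stated exceptions: F relates back to the deed date 3/14/2024.
B is an HOA assessment lien, so it outranks all other liens regardless of date.
Among the remaining liens, by effective date: A (2/5/2024), D (2/9/2024), F (3/14/2024), E (7/18/2024), C (10/10/2024).
C is already junior to D, so the subordination agreement changes nothing.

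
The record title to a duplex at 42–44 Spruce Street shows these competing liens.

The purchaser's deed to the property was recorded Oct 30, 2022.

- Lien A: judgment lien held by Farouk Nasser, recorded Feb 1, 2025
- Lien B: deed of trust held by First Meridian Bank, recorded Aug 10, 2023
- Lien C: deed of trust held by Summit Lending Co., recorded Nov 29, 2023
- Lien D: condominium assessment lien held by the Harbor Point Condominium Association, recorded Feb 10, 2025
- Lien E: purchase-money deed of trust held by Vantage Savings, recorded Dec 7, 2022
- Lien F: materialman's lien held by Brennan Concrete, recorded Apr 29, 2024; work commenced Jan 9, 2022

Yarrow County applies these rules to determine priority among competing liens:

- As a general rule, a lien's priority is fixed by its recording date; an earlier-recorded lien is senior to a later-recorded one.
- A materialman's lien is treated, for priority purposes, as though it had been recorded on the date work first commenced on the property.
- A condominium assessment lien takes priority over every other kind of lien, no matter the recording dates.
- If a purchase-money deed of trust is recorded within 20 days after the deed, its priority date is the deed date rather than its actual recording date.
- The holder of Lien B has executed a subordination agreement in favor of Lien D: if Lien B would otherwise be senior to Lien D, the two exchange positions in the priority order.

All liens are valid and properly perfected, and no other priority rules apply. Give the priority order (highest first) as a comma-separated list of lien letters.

First, effective dates: E was recorded 38 days after the deed — beyond 20 days — so no relation-back applies; F is treated as recorded Jan 9, 2022, the work-commencement date.
D is a condominium assessment lien and takes priority over every other lien.
Remaining liens by effective date: F (Jan 9, 2022), E (Dec 7, 2022), B (Aug 10, 2023), C (Nov 29, 2023), A (Feb 1, 2025).
B already ranks below D; the subordination has no effect.

D, F, E, B, C, A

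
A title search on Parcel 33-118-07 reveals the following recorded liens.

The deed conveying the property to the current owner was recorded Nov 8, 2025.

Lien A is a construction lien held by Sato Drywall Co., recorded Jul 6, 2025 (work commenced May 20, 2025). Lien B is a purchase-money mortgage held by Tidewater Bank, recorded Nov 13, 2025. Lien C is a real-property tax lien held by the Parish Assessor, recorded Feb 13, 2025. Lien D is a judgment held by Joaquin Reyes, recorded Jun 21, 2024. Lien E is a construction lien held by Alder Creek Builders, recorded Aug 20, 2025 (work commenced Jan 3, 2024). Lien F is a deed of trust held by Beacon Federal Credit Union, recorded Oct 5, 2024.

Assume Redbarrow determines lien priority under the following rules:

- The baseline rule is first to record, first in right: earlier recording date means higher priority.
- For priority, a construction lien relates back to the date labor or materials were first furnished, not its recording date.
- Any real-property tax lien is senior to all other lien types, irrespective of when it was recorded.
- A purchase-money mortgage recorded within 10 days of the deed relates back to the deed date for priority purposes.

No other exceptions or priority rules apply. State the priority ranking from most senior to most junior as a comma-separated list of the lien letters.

C, E, D, F, A, B

Effective dates after the stated exceptions: A is treated as recorded May 20, 2025, the work-commencement date; B's effective date is the deed date, Nov 8, 2025; E's effective date is Jan 3, 2024, when work began.
C is a real-property tax lien and takes priority over every other lien.
Ordering the rest by effective date: E (Jan 3, 2024), D (Jun 21, 2024), F (Oct 5, 2024), A (May 20, 2025), B (Nov 8, 2025).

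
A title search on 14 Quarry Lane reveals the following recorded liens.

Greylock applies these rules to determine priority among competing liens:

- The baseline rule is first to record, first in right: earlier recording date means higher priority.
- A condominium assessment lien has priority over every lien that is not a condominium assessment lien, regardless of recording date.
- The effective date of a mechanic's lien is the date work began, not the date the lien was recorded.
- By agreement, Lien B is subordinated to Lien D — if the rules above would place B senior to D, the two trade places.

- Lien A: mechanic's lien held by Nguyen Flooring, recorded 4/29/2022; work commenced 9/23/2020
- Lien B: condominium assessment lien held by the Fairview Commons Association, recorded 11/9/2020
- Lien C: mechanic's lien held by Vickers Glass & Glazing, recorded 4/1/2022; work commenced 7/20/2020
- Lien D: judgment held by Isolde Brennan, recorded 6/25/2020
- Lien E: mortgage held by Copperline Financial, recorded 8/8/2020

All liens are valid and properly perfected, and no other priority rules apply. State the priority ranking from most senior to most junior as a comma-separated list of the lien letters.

D, B, C, E, A

Effective dates after the stated exceptions: A is treated as recorded 9/23/2020, the work-commencement date; C's effective date is 7/20/2020, when work began.
As a condominium assessment lien, B is senior to every other lien.
The other liens, earliest effective date first: D (6/25/2020), C (7/20/2020), E (8/8/2020), A (9/23/2020).
B would otherwise be senior to D, so under the subordination agreement B and D exchange positions.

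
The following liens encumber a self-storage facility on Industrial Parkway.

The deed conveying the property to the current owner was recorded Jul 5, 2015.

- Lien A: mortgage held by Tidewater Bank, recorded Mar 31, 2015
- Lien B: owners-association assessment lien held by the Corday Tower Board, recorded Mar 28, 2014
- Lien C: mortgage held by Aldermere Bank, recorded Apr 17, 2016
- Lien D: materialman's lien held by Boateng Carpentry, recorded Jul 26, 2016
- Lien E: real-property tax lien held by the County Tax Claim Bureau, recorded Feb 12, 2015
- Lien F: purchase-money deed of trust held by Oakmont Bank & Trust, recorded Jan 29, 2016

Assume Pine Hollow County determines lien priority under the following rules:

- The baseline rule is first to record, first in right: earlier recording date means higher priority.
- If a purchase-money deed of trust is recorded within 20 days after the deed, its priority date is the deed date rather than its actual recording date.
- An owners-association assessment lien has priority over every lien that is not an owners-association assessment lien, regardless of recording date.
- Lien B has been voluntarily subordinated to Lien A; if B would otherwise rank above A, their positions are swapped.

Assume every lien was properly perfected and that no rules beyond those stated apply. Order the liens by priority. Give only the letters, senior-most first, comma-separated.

Adjusting effective dates: F was recorded 208 days after the deed — beyond 20 days — so no relation-back applies.
B, as an owners-association assessment lien, has superpriority and ranks first.
The other liens, earliest effective date first: E (Feb 12, 2015), A (Mar 31, 2015), F (Jan 29, 2016), C (Apr 17, 2016), D (Jul 26, 2016).
B would otherwise be senior to A, so under the subordination agreement B and A exchange positions.

A, E, B, F, C, D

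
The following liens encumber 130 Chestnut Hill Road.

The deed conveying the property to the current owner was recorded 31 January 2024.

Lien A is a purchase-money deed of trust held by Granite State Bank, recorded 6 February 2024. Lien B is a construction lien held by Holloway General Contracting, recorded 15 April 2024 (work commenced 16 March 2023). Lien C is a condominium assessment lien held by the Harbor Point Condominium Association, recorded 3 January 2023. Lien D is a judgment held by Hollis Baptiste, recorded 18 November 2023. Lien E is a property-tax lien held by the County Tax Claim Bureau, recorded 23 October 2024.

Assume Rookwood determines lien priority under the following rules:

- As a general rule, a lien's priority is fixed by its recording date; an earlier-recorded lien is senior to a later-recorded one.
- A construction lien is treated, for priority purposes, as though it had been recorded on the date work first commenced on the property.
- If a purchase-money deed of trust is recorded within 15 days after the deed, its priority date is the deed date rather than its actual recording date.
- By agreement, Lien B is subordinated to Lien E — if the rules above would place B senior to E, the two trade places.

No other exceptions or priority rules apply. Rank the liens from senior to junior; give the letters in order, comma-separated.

Adjusting effective dates: A's effective date is the deed date, 31 January 2024; B's effective date is 16 March 2023, when work began.
Ordering by effective date: C (3 January 2023), B (16 March 2023), D (18 November 2023), A (31 January 2024), E (23 October 2024).
B would otherwise be senior to E, so under the subordination agreement B and E exchange positions.

C, E, D, A, B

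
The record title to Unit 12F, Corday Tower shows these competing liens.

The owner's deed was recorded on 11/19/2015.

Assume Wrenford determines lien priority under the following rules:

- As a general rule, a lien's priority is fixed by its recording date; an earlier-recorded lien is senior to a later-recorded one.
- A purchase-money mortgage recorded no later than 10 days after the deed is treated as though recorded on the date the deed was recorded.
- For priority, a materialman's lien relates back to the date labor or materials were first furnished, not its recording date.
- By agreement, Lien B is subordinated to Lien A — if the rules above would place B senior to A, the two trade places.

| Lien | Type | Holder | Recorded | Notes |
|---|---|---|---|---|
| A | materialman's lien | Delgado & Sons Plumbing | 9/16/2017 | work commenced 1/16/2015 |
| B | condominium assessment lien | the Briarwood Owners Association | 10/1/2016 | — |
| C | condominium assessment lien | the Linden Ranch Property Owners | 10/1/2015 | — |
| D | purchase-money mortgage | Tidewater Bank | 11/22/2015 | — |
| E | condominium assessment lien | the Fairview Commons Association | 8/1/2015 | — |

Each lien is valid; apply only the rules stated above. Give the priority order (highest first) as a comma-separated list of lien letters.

Adjusting effective dates: A relates back to 1/16/2015 (work commenced); D relates back to the deed date 11/19/2015.
By effective date: A (1/16/2015), E (8/1/2015), C (10/1/2015), D (11/19/2015), B (10/1/2016).
B already ranks below A; the subordination has no effect.

A, E, C, D, B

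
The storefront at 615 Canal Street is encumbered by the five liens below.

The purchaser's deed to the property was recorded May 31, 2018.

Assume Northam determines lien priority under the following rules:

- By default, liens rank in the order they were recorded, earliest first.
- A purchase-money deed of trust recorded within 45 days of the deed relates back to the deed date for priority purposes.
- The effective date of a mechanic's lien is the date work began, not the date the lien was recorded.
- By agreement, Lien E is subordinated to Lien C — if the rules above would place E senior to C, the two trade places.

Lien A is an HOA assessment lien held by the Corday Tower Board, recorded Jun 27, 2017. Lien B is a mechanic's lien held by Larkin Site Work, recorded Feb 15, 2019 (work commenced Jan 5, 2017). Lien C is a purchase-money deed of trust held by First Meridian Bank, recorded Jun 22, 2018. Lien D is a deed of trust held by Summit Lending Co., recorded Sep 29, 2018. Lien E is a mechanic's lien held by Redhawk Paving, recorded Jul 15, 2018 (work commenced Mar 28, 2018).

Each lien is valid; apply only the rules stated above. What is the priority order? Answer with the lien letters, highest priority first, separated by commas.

B, A, C, E, D

Effective dates after the stated exceptions: B relates back to Jan 5, 2017 (work commenced); C's effective date is the deed date, May 31, 2018; E is treated as recorded Mar 28, 2018, the work-commencement date.
By effective date, earliest first: B (Jan 5, 2017), A (Jun 27, 2017), E (Mar 28, 2018), C (May 31, 2018), D (Sep 29, 2018).
Because E would otherwise rank above C, the subordination swaps them.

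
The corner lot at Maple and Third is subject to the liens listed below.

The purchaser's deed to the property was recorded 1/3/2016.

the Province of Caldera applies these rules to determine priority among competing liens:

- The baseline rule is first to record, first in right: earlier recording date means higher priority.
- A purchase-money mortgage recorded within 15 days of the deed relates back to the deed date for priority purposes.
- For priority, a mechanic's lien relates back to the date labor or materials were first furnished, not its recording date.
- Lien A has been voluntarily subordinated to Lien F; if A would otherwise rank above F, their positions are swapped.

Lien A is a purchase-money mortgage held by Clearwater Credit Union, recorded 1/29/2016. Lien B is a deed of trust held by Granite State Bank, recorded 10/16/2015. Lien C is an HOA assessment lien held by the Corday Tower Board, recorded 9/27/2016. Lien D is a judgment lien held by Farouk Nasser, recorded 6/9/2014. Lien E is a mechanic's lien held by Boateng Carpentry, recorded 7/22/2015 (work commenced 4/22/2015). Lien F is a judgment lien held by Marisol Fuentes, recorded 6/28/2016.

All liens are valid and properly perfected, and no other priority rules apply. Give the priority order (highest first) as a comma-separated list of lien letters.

First, effective dates: A was recorded 26 days after the deed, outside the 15-day window, so it keeps its recording date; E relates back to 4/22/2015 (work commenced).
By effective date, earliest first: D (6/9/2014), E (4/22/2015), B (10/16/2015), A (1/29/2016), F (6/28/2016), C (9/27/2016).
Because A would otherwise rank above F, the subordination swaps them.

D, E, B, F, A, C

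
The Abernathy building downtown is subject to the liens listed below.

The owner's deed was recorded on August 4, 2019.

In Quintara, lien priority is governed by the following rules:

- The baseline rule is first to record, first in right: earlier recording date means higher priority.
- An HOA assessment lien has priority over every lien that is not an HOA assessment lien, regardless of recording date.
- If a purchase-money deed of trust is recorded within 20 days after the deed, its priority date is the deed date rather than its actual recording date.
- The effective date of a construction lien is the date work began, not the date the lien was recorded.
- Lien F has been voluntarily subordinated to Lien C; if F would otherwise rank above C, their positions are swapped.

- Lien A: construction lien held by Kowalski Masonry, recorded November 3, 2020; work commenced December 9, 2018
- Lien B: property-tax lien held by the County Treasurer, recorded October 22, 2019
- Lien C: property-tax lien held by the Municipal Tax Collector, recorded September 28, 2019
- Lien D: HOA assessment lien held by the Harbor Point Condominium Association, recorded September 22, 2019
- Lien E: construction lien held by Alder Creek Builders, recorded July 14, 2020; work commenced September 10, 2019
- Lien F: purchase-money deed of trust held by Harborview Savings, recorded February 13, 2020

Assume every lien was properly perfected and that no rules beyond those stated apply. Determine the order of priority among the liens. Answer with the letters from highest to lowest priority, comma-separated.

First, effective dates: A's effective date is December 9, 2018, when work began; E's effective date is September 10, 2019, when work began; F was recorded 193 days after the deed — beyond 20 days — so no relation-back applies.
D, as an HOA assessment lien, has superpriority and ranks first.
The other liens, earliest effective date first: A (December 9, 2018), E (September 10, 2019), C (September 28, 2019), B (October 22, 2019), F (February 13, 2020).
F already ranks below C; the subordination has no effect.

D, A, E, C, B, F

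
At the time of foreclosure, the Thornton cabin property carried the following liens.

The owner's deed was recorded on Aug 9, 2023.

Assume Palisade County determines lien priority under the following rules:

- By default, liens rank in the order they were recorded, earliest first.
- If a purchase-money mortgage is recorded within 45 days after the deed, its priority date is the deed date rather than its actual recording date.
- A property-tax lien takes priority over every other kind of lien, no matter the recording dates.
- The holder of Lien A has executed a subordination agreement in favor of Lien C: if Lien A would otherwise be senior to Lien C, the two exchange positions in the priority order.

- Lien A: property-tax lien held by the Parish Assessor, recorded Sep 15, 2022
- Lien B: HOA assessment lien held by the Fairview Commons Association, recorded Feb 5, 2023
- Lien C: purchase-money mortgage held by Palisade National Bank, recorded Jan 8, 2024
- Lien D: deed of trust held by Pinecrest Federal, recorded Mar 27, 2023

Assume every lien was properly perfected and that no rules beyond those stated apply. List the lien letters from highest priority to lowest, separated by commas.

C, B, D, A

First, effective dates: C was recorded 152 days after the deed, outside the 45-day window, so it keeps its recording date.
A is a property-tax lien, so it outranks all other liens regardless of date.
The other liens, earliest effective date first: B (Feb 5, 2023), D (Mar 27, 2023), C (Jan 8, 2024).
A is senior to C before the subordination, so the two trade places.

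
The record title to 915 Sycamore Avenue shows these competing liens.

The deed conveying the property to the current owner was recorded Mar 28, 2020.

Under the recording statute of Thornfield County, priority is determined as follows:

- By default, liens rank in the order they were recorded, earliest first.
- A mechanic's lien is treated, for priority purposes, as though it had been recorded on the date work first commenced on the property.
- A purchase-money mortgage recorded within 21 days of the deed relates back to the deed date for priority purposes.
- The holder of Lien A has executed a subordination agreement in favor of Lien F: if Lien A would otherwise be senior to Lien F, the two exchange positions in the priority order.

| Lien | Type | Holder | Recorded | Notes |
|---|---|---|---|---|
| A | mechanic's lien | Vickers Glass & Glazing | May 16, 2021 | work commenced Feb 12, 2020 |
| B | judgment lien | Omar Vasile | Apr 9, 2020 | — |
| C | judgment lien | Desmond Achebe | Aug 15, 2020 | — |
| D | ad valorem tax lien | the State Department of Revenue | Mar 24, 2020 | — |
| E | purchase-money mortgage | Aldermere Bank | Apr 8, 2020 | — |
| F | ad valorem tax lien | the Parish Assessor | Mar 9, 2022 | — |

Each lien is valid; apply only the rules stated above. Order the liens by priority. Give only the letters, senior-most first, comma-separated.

F, D, E, B, C, A

Effective dates after the stated exceptions: A relates back to Feb 12, 2020 (work commenced); E relates back to the deed date Mar 28, 2020.
Ordering by effective date: A (Feb 12, 2020), D (Mar 24, 2020), E (Mar 28, 2020), B (Apr 9, 2020), C (Aug 15, 2020), F (Mar 9, 2022).
A is senior to F before the subordination, so the two trade places.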